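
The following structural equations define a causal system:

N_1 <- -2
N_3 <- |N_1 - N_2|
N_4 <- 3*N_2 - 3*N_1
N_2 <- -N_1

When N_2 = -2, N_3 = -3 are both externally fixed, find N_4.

0

Setting N_2 = -2, N_3 = -3 by intervention discards those variables' equations.
N_4 = 3*N_2 - 3*N_1  [with N_2=-2, N_1=-2]  = 0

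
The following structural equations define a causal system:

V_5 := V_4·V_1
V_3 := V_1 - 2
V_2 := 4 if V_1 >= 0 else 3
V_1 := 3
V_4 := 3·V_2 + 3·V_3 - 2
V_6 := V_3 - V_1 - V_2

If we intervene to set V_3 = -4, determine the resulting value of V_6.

-11

The intervention breaks the incoming arrows to V_3: V_3 := V_1 - 2 no longer applies, and V_3 = -4.
V_2 = 4 if V_1 >= 0 else 3  [with V_1=3]  = 4
V_6 = V_3 - V_1 - V_2  [with V_3=-4, V_1=3, V_2=4]  = -11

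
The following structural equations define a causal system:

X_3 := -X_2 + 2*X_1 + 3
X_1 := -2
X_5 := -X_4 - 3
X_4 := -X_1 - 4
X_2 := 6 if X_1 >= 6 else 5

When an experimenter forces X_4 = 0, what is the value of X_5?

-3

Intervening sets X_4 = 0 and removes its equation (X_4 := -X_1 - 4).
X_5 = -X_4 - 3  [with X_4=0]  = -3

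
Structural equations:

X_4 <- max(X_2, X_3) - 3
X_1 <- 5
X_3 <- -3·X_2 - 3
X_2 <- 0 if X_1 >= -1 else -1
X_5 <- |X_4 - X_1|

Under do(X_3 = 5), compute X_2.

Under do(X_3=5), the mechanism X_3 <- -3·X_2 - 3 is discarded; X_3 is fixed at 5.
Since X_2 is not a descendant of the intervened variable, it is unaffected.
X_2 = 0 if X_1 >= -1 else -1  [with X_1=5]  = 0

0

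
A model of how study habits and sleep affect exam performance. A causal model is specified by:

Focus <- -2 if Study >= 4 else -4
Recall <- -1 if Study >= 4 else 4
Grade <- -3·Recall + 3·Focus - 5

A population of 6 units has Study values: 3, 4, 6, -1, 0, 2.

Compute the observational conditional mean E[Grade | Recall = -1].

Observing Recall=-1 restricts to units where Recall's equation naturally yields -1: Study ∈ {4, 6}. In that subpopulation Grade = -8, -8, mean -8.

-8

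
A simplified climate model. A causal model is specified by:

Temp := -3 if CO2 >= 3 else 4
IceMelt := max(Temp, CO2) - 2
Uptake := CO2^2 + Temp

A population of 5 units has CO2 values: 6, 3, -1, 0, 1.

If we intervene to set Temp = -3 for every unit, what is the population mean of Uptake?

The intervention sets Temp=-3 in all 5 units regardless of CO2. Recomputing Uptake per unit gives 33, 6, -2, -3, -2; average 6.4.

6.4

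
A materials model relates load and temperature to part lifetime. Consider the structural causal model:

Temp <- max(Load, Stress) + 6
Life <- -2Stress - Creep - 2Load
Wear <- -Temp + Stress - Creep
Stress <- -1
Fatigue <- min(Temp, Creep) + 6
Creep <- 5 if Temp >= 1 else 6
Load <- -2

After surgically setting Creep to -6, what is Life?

The intervention breaks the incoming arrows to Creep: Creep <- 5 if Temp >= 1 else 6 no longer applies, and Creep = -6.
Life = -2Stress - Creep - 2Load  [with Stress=-1, Creep=-6, Load=-2]  = 12

12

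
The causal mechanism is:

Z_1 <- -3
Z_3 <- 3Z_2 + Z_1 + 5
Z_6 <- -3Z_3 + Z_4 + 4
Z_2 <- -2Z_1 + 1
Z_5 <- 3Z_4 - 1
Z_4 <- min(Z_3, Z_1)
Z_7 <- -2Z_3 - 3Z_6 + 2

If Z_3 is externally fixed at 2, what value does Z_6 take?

-5

The intervention breaks the incoming arrows to Z_3: Z_3 <- 3Z_2 + Z_1 + 5 no longer applies, and Z_3 = 2.
Z_4 = min(Z_3, Z_1)  [with Z_3=2, Z_1=-3]  = -3
Z_6 = -3Z_3 + Z_4 + 4  [with Z_3=2, Z_4=-3]  = -5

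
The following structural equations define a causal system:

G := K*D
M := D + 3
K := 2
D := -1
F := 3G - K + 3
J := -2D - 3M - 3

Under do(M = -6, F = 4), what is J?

17

The joint intervention fixes M = -6, F = 4, removing each variable's own equation.
J = -2D - 3M - 3  [with D=-1, M=-6]  = 17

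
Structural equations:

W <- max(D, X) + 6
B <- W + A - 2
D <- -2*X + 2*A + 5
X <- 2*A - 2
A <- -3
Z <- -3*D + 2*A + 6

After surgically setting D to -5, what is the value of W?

The intervention breaks the incoming arrows to D: D <- -2*X + 2*A + 5 no longer applies, and D = -5.
X = 2*A - 2  [with A=-3]  = -8
W = max(D, X) + 6  [with D=-5, X=-8]  = 1

1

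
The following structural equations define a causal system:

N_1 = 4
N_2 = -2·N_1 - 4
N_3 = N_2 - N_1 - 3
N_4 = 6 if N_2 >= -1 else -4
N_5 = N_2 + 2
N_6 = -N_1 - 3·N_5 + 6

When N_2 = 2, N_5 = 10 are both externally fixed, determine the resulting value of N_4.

The joint intervention fixes N_2 = 2, N_5 = 10, removing each variable's own equation.
N_4 = 6 if N_2 >= -1 else -4  [with N_2=2]  = 6

6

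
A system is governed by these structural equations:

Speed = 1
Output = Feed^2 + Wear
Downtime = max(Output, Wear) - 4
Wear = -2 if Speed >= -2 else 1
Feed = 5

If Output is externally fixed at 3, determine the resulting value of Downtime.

-1

Intervening sets Output = 3 and removes its equation (Output = Feed^2 + Wear).
Wear = -2 if Speed >= -2 else 1  [with Speed=1]  = -2
Downtime = max(Output, Wear) - 4  [with Output=3, Wear=-2]  = -1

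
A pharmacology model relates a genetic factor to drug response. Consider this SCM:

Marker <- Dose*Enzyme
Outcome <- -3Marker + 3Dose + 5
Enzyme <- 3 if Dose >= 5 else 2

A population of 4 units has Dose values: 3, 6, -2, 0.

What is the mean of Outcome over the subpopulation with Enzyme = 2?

4

Conditioning on Enzyme=2 selects the 3 unit(s) with Dose ∈ {3, -2, 0}. Their Outcome values: -4, 11, 5. Mean = 4.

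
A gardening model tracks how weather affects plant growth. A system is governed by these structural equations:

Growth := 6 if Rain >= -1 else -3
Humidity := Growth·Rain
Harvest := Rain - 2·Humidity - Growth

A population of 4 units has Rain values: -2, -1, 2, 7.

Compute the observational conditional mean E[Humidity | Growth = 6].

E[Humidity|Growth=6] averages over only the 3 units with Growth=6 (Rain = -1, 2, 7): Humidity = -6, 12, 42, mean 16.

16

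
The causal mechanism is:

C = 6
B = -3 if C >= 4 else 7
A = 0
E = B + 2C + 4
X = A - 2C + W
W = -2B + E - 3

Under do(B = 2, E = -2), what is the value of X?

Setting B = 2, E = -2 by intervention discards those variables' equations.
W = -2B + E - 3  [with B=2, E=-2]  = -9
X = A - 2C + W  [with A=0, C=6, W=-9]  = -21

-21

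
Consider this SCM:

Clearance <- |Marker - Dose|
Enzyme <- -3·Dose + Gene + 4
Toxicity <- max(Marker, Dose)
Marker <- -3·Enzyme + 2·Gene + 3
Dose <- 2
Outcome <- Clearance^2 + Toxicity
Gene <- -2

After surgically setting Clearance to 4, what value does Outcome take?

27

Intervening sets Clearance = 4 and removes its equation (Clearance <- |Marker - Dose|).
Enzyme = -3·Dose + Gene + 4  [with Dose=2, Gene=-2]  = -4
Marker = -3·Enzyme + 2·Gene + 3  [with Enzyme=-4, Gene=-2]  = 11
Toxicity = max(Marker, Dose)  [with Marker=11, Dose=2]  = 11
Outcome = Clearance^2 + Toxicity  [with Clearance=4, Toxicity=11]  = 27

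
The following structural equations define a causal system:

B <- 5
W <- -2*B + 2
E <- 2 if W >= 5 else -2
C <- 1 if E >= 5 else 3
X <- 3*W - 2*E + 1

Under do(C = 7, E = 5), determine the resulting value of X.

-33

The joint intervention fixes C = 7, E = 5, removing each variable's own equation.
W = -2*B + 2  [with B=5]  = -8
X = 3*W - 2*E + 1  [with W=-8, E=5]  = -33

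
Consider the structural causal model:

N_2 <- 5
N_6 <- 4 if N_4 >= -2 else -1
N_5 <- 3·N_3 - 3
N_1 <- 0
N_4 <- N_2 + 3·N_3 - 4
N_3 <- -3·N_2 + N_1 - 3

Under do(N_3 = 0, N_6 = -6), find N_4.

Setting N_3 = 0, N_6 = -6 by intervention discards those variables' equations.
N_4 = N_2 + 3·N_3 - 4  [with N_2=5, N_3=0]  = 1

1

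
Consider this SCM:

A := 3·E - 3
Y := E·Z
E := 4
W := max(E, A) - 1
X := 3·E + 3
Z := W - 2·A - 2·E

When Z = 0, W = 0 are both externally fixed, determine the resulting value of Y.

0

The joint intervention fixes Z = 0, W = 0, removing each variable's own equation.
Y = E·Z  [with E=4, Z=0]  = 0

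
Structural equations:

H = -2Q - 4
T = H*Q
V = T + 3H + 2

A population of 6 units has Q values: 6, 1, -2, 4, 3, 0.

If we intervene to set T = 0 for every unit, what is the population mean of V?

Every unit gets T=0 under the intervention. V values become -46, -16, 2, -34, -28, -10; E[V|do(T=0)] = -22.

-22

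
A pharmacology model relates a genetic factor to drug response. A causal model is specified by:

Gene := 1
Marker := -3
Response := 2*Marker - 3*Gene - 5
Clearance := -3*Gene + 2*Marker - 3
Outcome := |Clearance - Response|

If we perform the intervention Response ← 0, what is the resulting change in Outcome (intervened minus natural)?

do(Response=0) replaces the equation Response := 2*Marker - 3*Gene - 5 with the constant Response = 0.
Clearance = -3*Gene + 2*Marker - 3  [with Gene=1, Marker=-3]  = -12
Outcome = |Clearance - Response|  [with Clearance=-12, Response=0]  = 12
Without intervention: Response = 2*Marker - 3*Gene - 5  [with Marker=-3, Gene=1]  = -14; Clearance = -3*Gene + 2*Marker - 3  [with Gene=1, Marker=-3]  = -12; Outcome = |Clearance - Response|  [with Clearance=-12, Response=-14]  = 2.
Change = 12 − 2 = 10.

10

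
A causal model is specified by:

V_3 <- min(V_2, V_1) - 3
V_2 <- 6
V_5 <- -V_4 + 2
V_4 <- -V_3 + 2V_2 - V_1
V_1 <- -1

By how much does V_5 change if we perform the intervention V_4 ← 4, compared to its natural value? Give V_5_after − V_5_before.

13

Intervening sets V_4 = 4 and removes its equation (V_4 <- -V_3 + 2V_2 - V_1).
V_5 = -V_4 + 2  [with V_4=4]  = -2
Without intervention: V_3 = min(V_2, V_1) - 3  [with V_2=6, V_1=-1]  = -4; V_4 = -V_3 + 2V_2 - V_1  [with V_3=-4, V_2=6, V_1=-1]  = 17; V_5 = -V_4 + 2  [with V_4=17]  = -15.
Change = -2 − (-15) = 13.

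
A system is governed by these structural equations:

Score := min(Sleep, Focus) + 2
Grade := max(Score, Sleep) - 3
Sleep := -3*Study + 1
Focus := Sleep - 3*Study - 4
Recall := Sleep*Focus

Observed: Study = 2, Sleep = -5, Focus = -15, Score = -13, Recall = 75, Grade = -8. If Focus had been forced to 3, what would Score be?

The intervention breaks the incoming arrows to Focus: Focus := Sleep - 3*Study - 4 no longer applies, and Focus = 3.
Sleep = -3*Study + 1  [with Study=2]  = -5
Score = min(Sleep, Focus) + 2  [with Sleep=-5, Focus=3]  = -3

-3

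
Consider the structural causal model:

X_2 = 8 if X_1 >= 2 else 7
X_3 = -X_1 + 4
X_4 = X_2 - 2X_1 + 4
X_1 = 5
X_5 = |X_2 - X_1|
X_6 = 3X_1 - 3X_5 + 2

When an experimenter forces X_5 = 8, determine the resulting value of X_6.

-7

The intervention breaks the incoming arrows to X_5: X_5 = |X_2 - X_1| no longer applies, and X_5 = 8.
X_6 = 3X_1 - 3X_5 + 2  [with X_1=5, X_5=8]  = -7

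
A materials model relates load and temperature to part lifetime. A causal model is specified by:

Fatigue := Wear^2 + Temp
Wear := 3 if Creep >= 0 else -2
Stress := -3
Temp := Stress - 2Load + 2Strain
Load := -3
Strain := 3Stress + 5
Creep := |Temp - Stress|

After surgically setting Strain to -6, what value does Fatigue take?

0

The intervention breaks the incoming arrows to Strain: Strain := 3Stress + 5 no longer applies, and Strain = -6.
Temp = Stress - 2Load + 2Strain  [with Stress=-3, Load=-3, Strain=-6]  = -9
Creep = |Temp - Stress|  [with Temp=-9, Stress=-3]  = 6
Wear = 3 if Creep >= 0 else -2  [with Creep=6]  = 3
Fatigue = Wear^2 + Temp  [with Wear=3, Temp=-9]  = 0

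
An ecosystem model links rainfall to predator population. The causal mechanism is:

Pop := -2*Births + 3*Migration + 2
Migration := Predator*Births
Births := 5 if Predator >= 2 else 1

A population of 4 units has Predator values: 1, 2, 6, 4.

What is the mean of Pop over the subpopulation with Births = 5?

52

Conditioning on Births=5 selects the 3 unit(s) with Predator ∈ {2, 6, 4}. Their Pop values: 22, 82, 52. Mean = 52.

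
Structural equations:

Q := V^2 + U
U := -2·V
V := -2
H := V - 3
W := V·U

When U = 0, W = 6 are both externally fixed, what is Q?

Setting U = 0, W = 6 by intervention discards those variables' equations.
Q = V^2 + U  [with V=-2, U=0]  = 4

4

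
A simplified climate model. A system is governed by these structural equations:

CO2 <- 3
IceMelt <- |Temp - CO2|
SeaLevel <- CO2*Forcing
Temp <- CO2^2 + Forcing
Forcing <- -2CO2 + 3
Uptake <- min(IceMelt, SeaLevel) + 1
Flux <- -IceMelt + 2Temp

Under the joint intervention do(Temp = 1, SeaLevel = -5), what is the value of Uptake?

-4

Under do(Temp = 1, SeaLevel = -5), each intervened variable's structural equation is replaced by its fixed value.
IceMelt = |Temp - CO2|  [with Temp=1, CO2=3]  = 2
Uptake = min(IceMelt, SeaLevel) + 1  [with IceMelt=2, SeaLevel=-5]  = -4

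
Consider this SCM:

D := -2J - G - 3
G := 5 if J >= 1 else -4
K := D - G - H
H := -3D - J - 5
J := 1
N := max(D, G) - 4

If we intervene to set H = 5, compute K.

Under do(H=5), the mechanism H := -3D - J - 5 is discarded; H is fixed at 5.
G = 5 if J >= 1 else -4  [with J=1]  = 5
D = -2J - G - 3  [with J=1, G=5]  = -10
K = D - G - H  [with D=-10, G=5, H=5]  = -20

-20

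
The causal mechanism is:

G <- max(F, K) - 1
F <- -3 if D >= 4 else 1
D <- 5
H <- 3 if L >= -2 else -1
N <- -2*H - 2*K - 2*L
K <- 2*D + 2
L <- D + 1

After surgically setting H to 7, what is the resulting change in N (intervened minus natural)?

The intervention breaks the incoming arrows to H: H <- 3 if L >= -2 else -1 no longer applies, and H = 7.
L = D + 1  [with D=5]  = 6
K = 2*D + 2  [with D=5]  = 12
N = -2*H - 2*K - 2*L  [with H=7, K=12, L=6]  = -50
Without intervention: L = D + 1  [with D=5]  = 6; H = 3 if L >= -2 else -1  [with L=6]  = 3; K = 2*D + 2  [with D=5]  = 12; N = -2*H - 2*K - 2*L  [with H=3, K=12, L=6]  = -42.
Change = -50 − (-42) = -8.

-8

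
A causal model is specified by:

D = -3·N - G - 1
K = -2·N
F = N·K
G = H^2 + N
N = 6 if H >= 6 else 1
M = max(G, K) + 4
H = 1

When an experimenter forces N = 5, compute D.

Under do(N=5), the mechanism N = 6 if H >= 6 else 1 is discarded; N is fixed at 5.
G = H^2 + N  [with H=1, N=5]  = 6
D = -3·N - G - 1  [with N=5, G=6]  = -22

-22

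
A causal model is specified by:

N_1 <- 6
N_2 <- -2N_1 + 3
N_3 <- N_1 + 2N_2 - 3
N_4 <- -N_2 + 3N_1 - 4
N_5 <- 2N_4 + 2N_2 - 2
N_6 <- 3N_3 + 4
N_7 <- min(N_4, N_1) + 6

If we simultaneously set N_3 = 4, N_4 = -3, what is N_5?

-26

Setting N_3 = 4, N_4 = -3 by intervention discards those variables' equations.
N_2 = -2N_1 + 3  [with N_1=6]  = -9
N_5 = 2N_4 + 2N_2 - 2  [with N_4=-3, N_2=-9]  = -26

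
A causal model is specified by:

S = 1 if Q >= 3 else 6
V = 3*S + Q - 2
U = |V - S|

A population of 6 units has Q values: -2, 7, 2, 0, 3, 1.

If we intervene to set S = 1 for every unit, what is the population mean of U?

do(S=1) breaks S's dependence on Q. With S=1 fixed, U across the units is 2, 7, 2, 0, 3, 1, mean 2.5.

2.5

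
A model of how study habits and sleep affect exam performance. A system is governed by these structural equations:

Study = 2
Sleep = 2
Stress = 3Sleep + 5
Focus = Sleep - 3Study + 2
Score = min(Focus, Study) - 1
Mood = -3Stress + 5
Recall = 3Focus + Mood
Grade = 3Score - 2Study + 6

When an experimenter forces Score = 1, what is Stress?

do(Score=1) replaces the equation Score = min(Focus, Study) - 1 with the constant Score = 1.
Stress is not downstream of the intervention, so its value is determined by the original equations.
Stress = 3Sleep + 5  [with Sleep=2]  = 11

11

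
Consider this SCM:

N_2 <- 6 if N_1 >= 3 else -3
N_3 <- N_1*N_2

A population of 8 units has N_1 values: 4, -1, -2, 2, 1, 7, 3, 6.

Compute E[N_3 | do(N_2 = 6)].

15

The intervention sets N_2=6 in all 8 units regardless of N_1. Recomputing N_3 per unit gives 24, -6, -12, 12, 6, 42, 18, 36; average 15.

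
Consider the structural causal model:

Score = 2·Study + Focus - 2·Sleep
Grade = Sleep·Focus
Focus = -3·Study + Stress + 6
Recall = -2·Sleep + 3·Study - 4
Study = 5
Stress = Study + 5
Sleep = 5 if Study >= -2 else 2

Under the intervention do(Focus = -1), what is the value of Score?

-1

Intervening sets Focus = -1 and removes its equation (Focus = -3·Study + Stress + 6).
Sleep = 5 if Study >= -2 else 2  [with Study=5]  = 5
Score = 2·Study + Focus - 2·Sleep  [with Study=5, Focus=-1, Sleep=5]  = -1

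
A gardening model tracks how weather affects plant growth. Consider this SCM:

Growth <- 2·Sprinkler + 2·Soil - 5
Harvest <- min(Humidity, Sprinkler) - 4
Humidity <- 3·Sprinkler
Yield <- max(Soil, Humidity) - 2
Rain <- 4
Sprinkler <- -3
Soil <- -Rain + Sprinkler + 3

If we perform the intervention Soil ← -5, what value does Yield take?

-7

The intervention breaks the incoming arrows to Soil: Soil <- -Rain + Sprinkler + 3 no longer applies, and Soil = -5.
Humidity = 3·Sprinkler  [with Sprinkler=-3]  = -9
Yield = max(Soil, Humidity) - 2  [with Soil=-5, Humidity=-9]  = -7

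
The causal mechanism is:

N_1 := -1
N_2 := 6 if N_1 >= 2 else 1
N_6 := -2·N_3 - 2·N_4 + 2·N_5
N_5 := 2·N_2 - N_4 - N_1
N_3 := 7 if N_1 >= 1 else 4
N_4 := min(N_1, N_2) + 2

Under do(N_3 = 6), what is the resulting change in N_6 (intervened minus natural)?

The intervention breaks the incoming arrows to N_3: N_3 := 7 if N_1 >= 1 else 4 no longer applies, and N_3 = 6.
N_2 = 6 if N_1 >= 2 else 1  [with N_1=-1]  = 1
N_4 = min(N_1, N_2) + 2  [with N_1=-1, N_2=1]  = 1
N_5 = 2·N_2 - N_4 - N_1  [with N_2=1, N_4=1, N_1=-1]  = 2
N_6 = -2·N_3 - 2·N_4 + 2·N_5  [with N_3=6, N_4=1, N_5=2]  = -10
Without intervention: N_2 = 6 if N_1 >= 2 else 1  [with N_1=-1]  = 1; N_3 = 7 if N_1 >= 1 else 4  [with N_1=-1]  = 4; N_4 = min(N_1, N_2) + 2  [with N_1=-1, N_2=1]  = 1; N_5 = 2·N_2 - N_4 - N_1  [with N_2=1, N_4=1, N_1=-1]  = 2; N_6 = -2·N_3 - 2·N_4 + 2·N_5  [with N_3=4, N_4=1, N_5=2]  = -6.
Change = -10 − (-6) = -4.

-4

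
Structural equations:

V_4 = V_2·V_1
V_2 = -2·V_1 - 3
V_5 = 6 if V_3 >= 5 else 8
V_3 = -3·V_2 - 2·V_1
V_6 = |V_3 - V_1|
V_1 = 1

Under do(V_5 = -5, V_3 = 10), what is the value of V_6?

The joint intervention fixes V_5 = -5, V_3 = 10, removing each variable's own equation.
V_6 = |V_3 - V_1|  [with V_3=10, V_1=1]  = 9

9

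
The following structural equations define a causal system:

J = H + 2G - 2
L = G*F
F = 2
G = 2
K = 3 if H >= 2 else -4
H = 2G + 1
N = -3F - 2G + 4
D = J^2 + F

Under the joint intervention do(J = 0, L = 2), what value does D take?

2

Setting J = 0, L = 2 by intervention discards those variables' equations.
D = J^2 + F  [with J=0, F=2]  = 2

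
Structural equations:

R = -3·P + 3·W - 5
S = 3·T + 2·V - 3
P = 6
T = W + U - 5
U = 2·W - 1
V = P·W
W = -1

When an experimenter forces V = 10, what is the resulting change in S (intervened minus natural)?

32

Under do(V=10), the mechanism V = P·W is discarded; V is fixed at 10.
U = 2·W - 1  [with W=-1]  = -3
T = W + U - 5  [with W=-1, U=-3]  = -9
S = 3·T + 2·V - 3  [with T=-9, V=10]  = -10
Without intervention: U = 2·W - 1  [with W=-1]  = -3; V = P·W  [with P=6, W=-1]  = -6; T = W + U - 5  [with W=-1, U=-3]  = -9; S = 3·T + 2·V - 3  [with T=-9, V=-6]  = -42.
Change = -10 − (-42) = 32.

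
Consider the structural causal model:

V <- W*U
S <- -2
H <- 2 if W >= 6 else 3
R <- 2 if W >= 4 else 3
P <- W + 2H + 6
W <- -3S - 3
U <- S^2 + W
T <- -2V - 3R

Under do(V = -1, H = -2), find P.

5

Under do(V = -1, H = -2), each intervened variable's structural equation is replaced by its fixed value.
W = -3S - 3  [with S=-2]  = 3
P = W + 2H + 6  [with W=3, H=-2]  = 5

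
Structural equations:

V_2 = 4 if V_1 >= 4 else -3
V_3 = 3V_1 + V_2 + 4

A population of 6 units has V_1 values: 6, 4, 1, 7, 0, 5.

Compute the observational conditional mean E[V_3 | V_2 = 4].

24.5

Observing V_2=4 restricts to units where V_2's equation naturally yields 4: V_1 ∈ {6, 4, 7, 5}. In that subpopulation V_3 = 26, 20, 29, 23, mean 24.5.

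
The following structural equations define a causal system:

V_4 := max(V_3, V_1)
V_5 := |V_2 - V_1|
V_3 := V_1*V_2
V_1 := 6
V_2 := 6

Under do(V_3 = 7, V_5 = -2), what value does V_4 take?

7

The joint intervention fixes V_3 = 7, V_5 = -2, removing each variable's own equation.
V_4 = max(V_3, V_1)  [with V_3=7, V_1=6]  = 7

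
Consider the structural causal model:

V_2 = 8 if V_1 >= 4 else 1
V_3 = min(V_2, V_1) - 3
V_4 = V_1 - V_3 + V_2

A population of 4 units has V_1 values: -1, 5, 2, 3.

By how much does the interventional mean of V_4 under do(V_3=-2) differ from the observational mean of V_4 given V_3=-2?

1.5

The intervention sets V_3=-2 in all 4 units regardless of V_1. Recomputing V_4 per unit gives 2, 15, 5, 6; average 7.
Observing V_3=-2 restricts to units where V_3's equation naturally yields -2: V_1 ∈ {2, 3}. In that subpopulation V_4 = 5, 6, mean 5.5.
Difference = 7 − 5.5 = 1.5.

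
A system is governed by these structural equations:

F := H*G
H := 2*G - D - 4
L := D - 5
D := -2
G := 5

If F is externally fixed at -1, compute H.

Under do(F=-1), the mechanism F := H*G is discarded; F is fixed at -1.
Since H is not a descendant of the intervened variable, it is unaffected.
H = 2*G - D - 4  [with G=5, D=-2]  = 8

8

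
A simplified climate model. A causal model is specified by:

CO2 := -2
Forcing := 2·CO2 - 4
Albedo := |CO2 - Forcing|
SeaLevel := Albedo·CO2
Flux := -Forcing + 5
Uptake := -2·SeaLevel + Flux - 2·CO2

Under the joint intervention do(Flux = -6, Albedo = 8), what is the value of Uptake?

The joint intervention fixes Flux = -6, Albedo = 8, removing each variable's own equation.
SeaLevel = Albedo·CO2  [with Albedo=8, CO2=-2]  = -16
Uptake = -2·SeaLevel + Flux - 2·CO2  [with SeaLevel=-16, Flux=-6, CO2=-2]  = 30

30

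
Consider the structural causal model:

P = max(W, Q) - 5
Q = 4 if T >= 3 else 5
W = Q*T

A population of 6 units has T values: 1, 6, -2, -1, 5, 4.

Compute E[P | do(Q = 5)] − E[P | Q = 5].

Every unit gets Q=5 under the intervention. P values become 0, 25, 0, 0, 20, 15; E[P|do(Q=5)] = 10.
Conditioning on Q=5 selects the 3 unit(s) with T ∈ {1, -2, -1}. Their P values: 0, 0, 0. Mean = 0.
Difference = 10 − 0 = 10.

10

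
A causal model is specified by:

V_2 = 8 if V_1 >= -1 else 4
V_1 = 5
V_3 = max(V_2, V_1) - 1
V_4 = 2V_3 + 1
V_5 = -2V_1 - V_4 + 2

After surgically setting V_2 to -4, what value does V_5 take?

-17

do(V_2=-4) replaces the equation V_2 = 8 if V_1 >= -1 else 4 with the constant V_2 = -4.
V_3 = max(V_2, V_1) - 1  [with V_2=-4, V_1=5]  = 4
V_4 = 2V_3 + 1  [with V_3=4]  = 9
V_5 = -2V_1 - V_4 + 2  [with V_1=5, V_4=9]  = -17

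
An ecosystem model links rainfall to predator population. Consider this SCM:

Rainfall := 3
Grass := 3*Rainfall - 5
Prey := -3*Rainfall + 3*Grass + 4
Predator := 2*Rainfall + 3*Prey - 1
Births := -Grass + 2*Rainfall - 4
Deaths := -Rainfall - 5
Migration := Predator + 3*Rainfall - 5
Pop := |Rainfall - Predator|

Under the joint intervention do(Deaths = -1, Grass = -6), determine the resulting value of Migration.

Setting Deaths = -1, Grass = -6 by intervention discards those variables' equations.
Prey = -3*Rainfall + 3*Grass + 4  [with Rainfall=3, Grass=-6]  = -23
Predator = 2*Rainfall + 3*Prey - 1  [with Rainfall=3, Prey=-23]  = -64
Migration = Predator + 3*Rainfall - 5  [with Predator=-64, Rainfall=3]  = -60

-60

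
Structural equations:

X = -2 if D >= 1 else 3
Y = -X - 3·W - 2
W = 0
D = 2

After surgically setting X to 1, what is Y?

-3

The intervention breaks the incoming arrows to X: X = -2 if D >= 1 else 3 no longer applies, and X = 1.
Y = -X - 3·W - 2  [with X=1, W=0]  = -3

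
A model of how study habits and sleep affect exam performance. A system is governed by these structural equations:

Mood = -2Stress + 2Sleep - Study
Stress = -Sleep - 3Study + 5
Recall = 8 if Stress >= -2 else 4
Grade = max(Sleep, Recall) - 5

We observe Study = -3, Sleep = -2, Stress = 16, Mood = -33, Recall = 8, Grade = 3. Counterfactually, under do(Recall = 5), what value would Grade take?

0

The intervention breaks the incoming arrows to Recall: Recall = 8 if Stress >= -2 else 4 no longer applies, and Recall = 5.
Grade = max(Sleep, Recall) - 5  [with Sleep=-2, Recall=5]  = 0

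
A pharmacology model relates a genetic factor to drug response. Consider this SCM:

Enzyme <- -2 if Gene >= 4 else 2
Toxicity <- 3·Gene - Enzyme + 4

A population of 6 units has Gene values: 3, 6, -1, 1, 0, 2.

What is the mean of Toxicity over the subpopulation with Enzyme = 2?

5

Conditioning on Enzyme=2 selects the 5 unit(s) with Gene ∈ {3, -1, 1, 0, 2}. Their Toxicity values: 11, -1, 5, 2, 8. Mean = 5.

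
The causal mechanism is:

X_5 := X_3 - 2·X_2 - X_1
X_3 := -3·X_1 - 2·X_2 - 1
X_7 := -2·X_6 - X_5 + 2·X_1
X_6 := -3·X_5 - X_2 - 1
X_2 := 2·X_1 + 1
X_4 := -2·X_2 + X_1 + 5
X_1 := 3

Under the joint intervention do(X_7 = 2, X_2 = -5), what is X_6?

Under do(X_7 = 2, X_2 = -5), each intervened variable's structural equation is replaced by its fixed value.
X_3 = -3·X_1 - 2·X_2 - 1  [with X_1=3, X_2=-5]  = 0
X_5 = X_3 - 2·X_2 - X_1  [with X_3=0, X_2=-5, X_1=3]  = 7
X_6 = -3·X_5 - X_2 - 1  [with X_5=7, X_2=-5]  = -17

-17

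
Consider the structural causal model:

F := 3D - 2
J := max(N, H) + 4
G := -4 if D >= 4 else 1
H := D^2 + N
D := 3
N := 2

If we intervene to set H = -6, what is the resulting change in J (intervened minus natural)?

-9

do(H=-6) replaces the equation H := D^2 + N with the constant H = -6.
J = max(N, H) + 4  [with N=2, H=-6]  = 6
Without intervention: H = D^2 + N  [with D=3, N=2]  = 11; J = max(N, H) + 4  [with N=2, H=11]  = 15.
Change = 6 − 15 = -9.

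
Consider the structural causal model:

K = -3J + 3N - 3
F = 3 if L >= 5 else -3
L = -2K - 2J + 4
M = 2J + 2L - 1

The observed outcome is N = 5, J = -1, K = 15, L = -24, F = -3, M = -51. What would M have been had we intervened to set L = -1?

Under do(L=-1), the mechanism L = -2K - 2J + 4 is discarded; L is fixed at -1.
M = 2J + 2L - 1  [with J=-1, L=-1]  = -5

-5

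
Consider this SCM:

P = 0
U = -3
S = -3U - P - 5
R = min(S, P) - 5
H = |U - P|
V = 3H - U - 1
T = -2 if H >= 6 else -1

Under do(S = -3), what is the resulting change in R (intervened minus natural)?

-3

The intervention breaks the incoming arrows to S: S = -3U - P - 5 no longer applies, and S = -3.
R = min(S, P) - 5  [with S=-3, P=0]  = -8
Without intervention: S = -3U - P - 5  [with U=-3, P=0]  = 4; R = min(S, P) - 5  [with S=4, P=0]  = -5.
Change = -8 − (-5) = -3.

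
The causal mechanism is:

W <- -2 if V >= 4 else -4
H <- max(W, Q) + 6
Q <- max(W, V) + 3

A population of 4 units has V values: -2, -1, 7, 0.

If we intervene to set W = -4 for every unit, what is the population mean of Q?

Under do(W=-4), W's equation is replaced by W=-4 for every unit. Per-unit Q: 1, 2, 10, 3. Mean = 4.

4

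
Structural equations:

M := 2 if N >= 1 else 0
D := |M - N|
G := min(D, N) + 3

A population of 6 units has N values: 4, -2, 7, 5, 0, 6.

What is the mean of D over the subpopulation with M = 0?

Observing M=0 restricts to units where M's equation naturally yields 0: N ∈ {-2, 0}. In that subpopulation D = 2, 0, mean 1.

1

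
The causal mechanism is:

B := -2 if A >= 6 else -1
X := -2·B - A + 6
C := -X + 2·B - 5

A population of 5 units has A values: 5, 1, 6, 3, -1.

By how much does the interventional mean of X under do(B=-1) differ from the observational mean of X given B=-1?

-0.8

The intervention sets B=-1 in all 5 units regardless of A. Recomputing X per unit gives 3, 7, 2, 5, 9; average 5.2.
E[X|B=-1] averages over only the 4 units with B=-1 (A = 5, 1, 3, -1): X = 3, 7, 5, 9, mean 6.
Difference = 5.2 − 6 = -0.8.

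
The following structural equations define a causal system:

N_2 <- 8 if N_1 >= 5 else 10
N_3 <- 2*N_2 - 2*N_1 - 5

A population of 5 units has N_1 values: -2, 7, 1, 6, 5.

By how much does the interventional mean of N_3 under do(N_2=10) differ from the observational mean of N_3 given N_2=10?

Under do(N_2=10), N_2's equation is replaced by N_2=10 for every unit. Per-unit N_3: 19, 1, 13, 3, 5. Mean = 8.2.
Observing N_2=10 restricts to units where N_2's equation naturally yields 10: N_1 ∈ {-2, 1}. In that subpopulation N_3 = 19, 13, mean 16.
Difference = 8.2 − 16 = -7.8.

-7.8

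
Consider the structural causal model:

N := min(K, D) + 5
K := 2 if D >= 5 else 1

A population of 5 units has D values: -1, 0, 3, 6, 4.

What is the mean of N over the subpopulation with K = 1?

E[N|K=1] averages over only the 4 units with K=1 (D = -1, 0, 3, 4): N = 4, 5, 6, 6, mean 5.25.

5.25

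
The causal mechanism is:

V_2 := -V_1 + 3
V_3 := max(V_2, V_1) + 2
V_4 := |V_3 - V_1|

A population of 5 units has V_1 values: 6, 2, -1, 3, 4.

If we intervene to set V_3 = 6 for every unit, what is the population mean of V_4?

3.2

The intervention sets V_3=6 in all 5 units regardless of V_1. Recomputing V_4 per unit gives 0, 4, 7, 3, 2; average 3.2.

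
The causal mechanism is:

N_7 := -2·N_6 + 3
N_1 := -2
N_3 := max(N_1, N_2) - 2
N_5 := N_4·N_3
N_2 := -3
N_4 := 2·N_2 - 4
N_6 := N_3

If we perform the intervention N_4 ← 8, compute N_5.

-32

Intervening sets N_4 = 8 and removes its equation (N_4 := 2·N_2 - 4).
N_3 = max(N_1, N_2) - 2  [with N_1=-2, N_2=-3]  = -4
N_5 = N_4·N_3  [with N_4=8, N_3=-4]  = -32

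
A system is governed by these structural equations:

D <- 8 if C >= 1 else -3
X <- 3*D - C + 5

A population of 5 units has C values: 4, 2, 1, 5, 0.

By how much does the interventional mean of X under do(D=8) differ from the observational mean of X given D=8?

0.6

Under do(D=8), D's equation is replaced by D=8 for every unit. Per-unit X: 25, 27, 28, 24, 29. Mean = 26.6.
Conditioning on D=8 selects the 4 unit(s) with C ∈ {4, 2, 1, 5}. Their X values: 25, 27, 28, 24. Mean = 26.
Difference = 26.6 − 26 = 0.6.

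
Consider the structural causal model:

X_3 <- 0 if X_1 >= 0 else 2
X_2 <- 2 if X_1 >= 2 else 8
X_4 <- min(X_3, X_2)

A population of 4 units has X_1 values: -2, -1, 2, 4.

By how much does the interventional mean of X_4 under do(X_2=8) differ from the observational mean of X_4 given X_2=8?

do(X_2=8) breaks X_2's dependence on X_1. With X_2=8 fixed, X_4 across the units is 2, 2, 0, 0, mean 1.
E[X_4|X_2=8] averages over only the 2 units with X_2=8 (X_1 = -2, -1): X_4 = 2, 2, mean 2.
Difference = 1 − 2 = -1.

-1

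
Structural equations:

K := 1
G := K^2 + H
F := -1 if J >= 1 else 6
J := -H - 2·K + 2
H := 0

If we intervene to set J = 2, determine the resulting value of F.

-1

Intervening sets J = 2 and removes its equation (J := -H - 2·K + 2).
F = -1 if J >= 1 else 6  [with J=2]  = -1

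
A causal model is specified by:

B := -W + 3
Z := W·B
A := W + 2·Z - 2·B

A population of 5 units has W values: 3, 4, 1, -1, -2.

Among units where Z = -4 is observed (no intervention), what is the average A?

-9.5

Conditioning on Z=-4 selects the 2 unit(s) with W ∈ {4, -1}. Their A values: -2, -17. Mean = -9.5.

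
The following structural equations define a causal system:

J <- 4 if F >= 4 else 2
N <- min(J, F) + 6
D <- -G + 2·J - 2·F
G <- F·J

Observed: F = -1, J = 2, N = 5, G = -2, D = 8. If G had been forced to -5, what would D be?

11

Intervening sets G = -5 and removes its equation (G <- F·J).
J = 4 if F >= 4 else 2  [with F=-1]  = 2
D = -G + 2·J - 2·F  [with G=-5, J=2, F=-1]  = 11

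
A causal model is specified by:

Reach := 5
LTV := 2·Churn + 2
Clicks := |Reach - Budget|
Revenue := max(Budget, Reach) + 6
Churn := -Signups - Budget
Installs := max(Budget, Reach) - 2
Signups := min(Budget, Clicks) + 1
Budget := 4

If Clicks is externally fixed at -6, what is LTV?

4

The intervention breaks the incoming arrows to Clicks: Clicks := |Reach - Budget| no longer applies, and Clicks = -6.
Signups = min(Budget, Clicks) + 1  [with Budget=4, Clicks=-6]  = -5
Churn = -Signups - Budget  [with Signups=-5, Budget=4]  = 1
LTV = 2·Churn + 2  [with Churn=1]  = 4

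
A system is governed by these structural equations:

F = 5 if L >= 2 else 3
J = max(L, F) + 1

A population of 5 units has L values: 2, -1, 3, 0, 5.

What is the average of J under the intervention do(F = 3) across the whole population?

Under do(F=3), F's equation is replaced by F=3 for every unit. Per-unit J: 4, 4, 4, 4, 6. Mean = 4.4.

4.4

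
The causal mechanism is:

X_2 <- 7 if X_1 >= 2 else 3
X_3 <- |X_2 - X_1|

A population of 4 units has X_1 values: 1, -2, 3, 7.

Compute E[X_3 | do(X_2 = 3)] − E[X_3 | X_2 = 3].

-0.75

do(X_2=3) breaks X_2's dependence on X_1. With X_2=3 fixed, X_3 across the units is 2, 5, 0, 4, mean 2.75.
Conditioning on X_2=3 selects the 2 unit(s) with X_1 ∈ {1, -2}. Their X_3 values: 2, 5. Mean = 3.5.
Difference = 2.75 − 3.5 = -0.75.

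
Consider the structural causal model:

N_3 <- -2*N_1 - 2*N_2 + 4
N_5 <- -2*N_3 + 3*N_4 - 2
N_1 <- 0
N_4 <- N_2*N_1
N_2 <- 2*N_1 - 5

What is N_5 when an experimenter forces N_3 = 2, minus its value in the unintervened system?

24

do(N_3=2) replaces the equation N_3 <- -2*N_1 - 2*N_2 + 4 with the constant N_3 = 2.
N_2 = 2*N_1 - 5  [with N_1=0]  = -5
N_4 = N_2*N_1  [with N_2=-5, N_1=0]  = 0
N_5 = -2*N_3 + 3*N_4 - 2  [with N_3=2, N_4=0]  = -6
Without intervention: N_2 = 2*N_1 - 5  [with N_1=0]  = -5; N_3 = -2*N_1 - 2*N_2 + 4  [with N_1=0, N_2=-5]  = 14; N_4 = N_2*N_1  [with N_2=-5, N_1=0]  = 0; N_5 = -2*N_3 + 3*N_4 - 2  [with N_3=14, N_4=0]  = -30.
Change = -6 − (-30) = 24.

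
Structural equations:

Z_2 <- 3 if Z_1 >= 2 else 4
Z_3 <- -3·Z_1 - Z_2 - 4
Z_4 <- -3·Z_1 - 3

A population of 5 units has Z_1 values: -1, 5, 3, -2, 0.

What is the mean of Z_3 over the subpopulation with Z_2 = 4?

Observing Z_2=4 restricts to units where Z_2's equation naturally yields 4: Z_1 ∈ {-1, -2, 0}. In that subpopulation Z_3 = -5, -2, -8, mean -5.

-5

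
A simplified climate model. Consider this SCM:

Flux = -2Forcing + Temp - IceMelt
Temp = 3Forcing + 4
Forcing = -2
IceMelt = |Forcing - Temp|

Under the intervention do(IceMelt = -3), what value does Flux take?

5

The intervention breaks the incoming arrows to IceMelt: IceMelt = |Forcing - Temp| no longer applies, and IceMelt = -3.
Temp = 3Forcing + 4  [with Forcing=-2]  = -2
Flux = -2Forcing + Temp - IceMelt  [with Forcing=-2, Temp=-2, IceMelt=-3]  = 5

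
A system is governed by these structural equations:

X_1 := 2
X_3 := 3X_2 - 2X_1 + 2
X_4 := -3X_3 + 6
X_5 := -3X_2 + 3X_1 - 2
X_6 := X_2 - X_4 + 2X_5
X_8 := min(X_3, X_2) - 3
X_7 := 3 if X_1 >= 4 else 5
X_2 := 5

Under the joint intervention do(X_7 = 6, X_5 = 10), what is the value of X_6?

58

Setting X_7 = 6, X_5 = 10 by intervention discards those variables' equations.
X_3 = 3X_2 - 2X_1 + 2  [with X_2=5, X_1=2]  = 13
X_4 = -3X_3 + 6  [with X_3=13]  = -33
X_6 = X_2 - X_4 + 2X_5  [with X_2=5, X_4=-33, X_5=10]  = 58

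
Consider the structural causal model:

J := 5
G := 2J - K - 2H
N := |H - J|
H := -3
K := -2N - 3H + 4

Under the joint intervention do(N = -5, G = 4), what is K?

23

The joint intervention fixes N = -5, G = 4, removing each variable's own equation.
K = -2N - 3H + 4  [with N=-5, H=-3]  = 23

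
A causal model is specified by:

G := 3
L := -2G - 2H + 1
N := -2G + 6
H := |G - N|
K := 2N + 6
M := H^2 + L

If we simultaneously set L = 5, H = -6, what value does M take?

The joint intervention fixes L = 5, H = -6, removing each variable's own equation.
M = H^2 + L  [with H=-6, L=5]  = 41

41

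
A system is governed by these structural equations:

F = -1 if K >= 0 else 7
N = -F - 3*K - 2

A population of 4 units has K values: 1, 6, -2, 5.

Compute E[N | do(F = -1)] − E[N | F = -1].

Under do(F=-1), F's equation is replaced by F=-1 for every unit. Per-unit N: -4, -19, 5, -16. Mean = -8.5.
Conditioning on F=-1 selects the 3 unit(s) with K ∈ {1, 6, 5}. Their N values: -4, -19, -16. Mean = -13.
Difference = -8.5 − (-13) = 4.5.

4.5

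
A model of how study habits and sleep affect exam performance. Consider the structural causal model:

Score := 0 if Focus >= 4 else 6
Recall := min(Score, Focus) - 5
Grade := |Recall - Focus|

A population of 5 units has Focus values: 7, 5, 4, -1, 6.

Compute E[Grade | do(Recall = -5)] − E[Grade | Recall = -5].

do(Recall=-5) breaks Recall's dependence on Focus. With Recall=-5 fixed, Grade across the units is 12, 10, 9, 4, 11, mean 9.2.
Conditioning on Recall=-5 selects the 4 unit(s) with Focus ∈ {7, 5, 4, 6}. Their Grade values: 12, 10, 9, 11. Mean = 10.5.
Difference = 9.2 − 10.5 = -1.3.

-1.3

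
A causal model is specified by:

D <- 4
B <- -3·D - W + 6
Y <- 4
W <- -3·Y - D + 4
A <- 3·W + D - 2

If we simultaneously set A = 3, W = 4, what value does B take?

The joint intervention fixes A = 3, W = 4, removing each variable's own equation.
B = -3·D - W + 6  [with D=4, W=4]  = -10

-10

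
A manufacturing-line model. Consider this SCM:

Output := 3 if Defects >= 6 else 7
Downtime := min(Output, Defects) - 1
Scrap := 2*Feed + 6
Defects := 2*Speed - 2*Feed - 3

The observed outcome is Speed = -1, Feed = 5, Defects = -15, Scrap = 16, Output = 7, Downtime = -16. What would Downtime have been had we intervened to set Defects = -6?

-7

The intervention breaks the incoming arrows to Defects: Defects := 2*Speed - 2*Feed - 3 no longer applies, and Defects = -6.
Output = 3 if Defects >= 6 else 7  [with Defects=-6]  = 7
Downtime = min(Output, Defects) - 1  [with Output=7, Defects=-6]  = -7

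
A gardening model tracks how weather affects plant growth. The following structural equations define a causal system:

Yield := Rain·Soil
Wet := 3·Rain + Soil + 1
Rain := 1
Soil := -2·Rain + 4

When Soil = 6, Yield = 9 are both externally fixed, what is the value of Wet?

The joint intervention fixes Soil = 6, Yield = 9, removing each variable's own equation.
Wet = 3·Rain + Soil + 1  [with Rain=1, Soil=6]  = 10

10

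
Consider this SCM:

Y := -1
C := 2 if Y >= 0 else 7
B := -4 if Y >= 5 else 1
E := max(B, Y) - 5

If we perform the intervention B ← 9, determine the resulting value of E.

The intervention breaks the incoming arrows to B: B := -4 if Y >= 5 else 1 no longer applies, and B = 9.
E = max(B, Y) - 5  [with B=9, Y=-1]  = 4

4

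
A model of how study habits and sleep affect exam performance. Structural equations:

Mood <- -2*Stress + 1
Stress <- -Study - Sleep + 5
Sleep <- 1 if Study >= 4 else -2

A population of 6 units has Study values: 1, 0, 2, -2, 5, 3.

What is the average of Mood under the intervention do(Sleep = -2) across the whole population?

Under do(Sleep=-2), Sleep's equation is replaced by Sleep=-2 for every unit. Per-unit Mood: -11, -13, -9, -17, -3, -7. Mean = -10.

-10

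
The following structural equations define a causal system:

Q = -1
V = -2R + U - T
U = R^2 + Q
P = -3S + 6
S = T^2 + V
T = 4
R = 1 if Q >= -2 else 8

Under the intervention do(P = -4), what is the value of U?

0

Under do(P=-4), the mechanism P = -3S + 6 is discarded; P is fixed at -4.
Since U is not a descendant of the intervened variable, it is unaffected.
R = 1 if Q >= -2 else 8  [with Q=-1]  = 1
U = R^2 + Q  [with R=1, Q=-1]  = 0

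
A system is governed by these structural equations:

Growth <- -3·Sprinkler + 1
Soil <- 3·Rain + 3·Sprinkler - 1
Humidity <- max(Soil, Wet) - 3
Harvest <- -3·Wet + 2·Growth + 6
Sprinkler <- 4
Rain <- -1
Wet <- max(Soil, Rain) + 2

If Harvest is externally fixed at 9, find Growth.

-11

The intervention breaks the incoming arrows to Harvest: Harvest <- -3·Wet + 2·Growth + 6 no longer applies, and Harvest = 9.
Growth is not downstream of the intervention, so its value is determined by the original equations.
Growth = -3·Sprinkler + 1  [with Sprinkler=4]  = -11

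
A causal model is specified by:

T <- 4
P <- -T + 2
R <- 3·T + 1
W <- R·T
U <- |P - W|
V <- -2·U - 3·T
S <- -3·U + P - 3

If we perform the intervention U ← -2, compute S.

Under do(U=-2), the mechanism U <- |P - W| is discarded; U is fixed at -2.
P = -T + 2  [with T=4]  = -2
S = -3·U + P - 3  [with U=-2, P=-2]  = 1

1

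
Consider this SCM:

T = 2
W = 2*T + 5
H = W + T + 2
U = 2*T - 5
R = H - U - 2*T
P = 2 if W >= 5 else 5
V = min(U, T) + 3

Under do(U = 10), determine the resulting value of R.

-1

Intervening sets U = 10 and removes its equation (U = 2*T - 5).
W = 2*T + 5  [with T=2]  = 9
H = W + T + 2  [with W=9, T=2]  = 13
R = H - U - 2*T  [with H=13, U=10, T=2]  = -1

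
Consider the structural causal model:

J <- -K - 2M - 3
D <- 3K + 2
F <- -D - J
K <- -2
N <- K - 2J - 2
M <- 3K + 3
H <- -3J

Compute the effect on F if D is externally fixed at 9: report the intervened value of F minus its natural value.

-13

do(D=9) replaces the equation D <- 3K + 2 with the constant D = 9.
M = 3K + 3  [with K=-2]  = -3
J = -K - 2M - 3  [with K=-2, M=-3]  = 5
F = -D - J  [with D=9, J=5]  = -14
Without intervention: D = 3K + 2  [with K=-2]  = -4; M = 3K + 3  [with K=-2]  = -3; J = -K - 2M - 3  [with K=-2, M=-3]  = 5; F = -D - J  [with D=-4, J=5]  = -1.
Change = -14 − (-1) = -13.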